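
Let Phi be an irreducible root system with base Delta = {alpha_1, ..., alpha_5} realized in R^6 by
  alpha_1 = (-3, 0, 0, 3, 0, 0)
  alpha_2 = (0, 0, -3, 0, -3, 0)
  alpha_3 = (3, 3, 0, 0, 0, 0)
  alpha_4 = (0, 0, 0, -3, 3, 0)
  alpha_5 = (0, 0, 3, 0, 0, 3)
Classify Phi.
Compute the Cartan integers a_ij = 2(alpha_i, alpha_j)/(alpha_j, alpha_j); the resulting 5x5 Cartan matrix is
[[2, 0, -1, -1, 0], [0, 2, 0, -1, -1], [-1, 0, 2, 0, 0], [-1, -1, 0, 2, 0], [0, -1, 0, 0, 2]].
All simple roots have the same length, so the diagram is simply laced. The associated Dynkin diagram is a chain of 5 nodes with single edges (A_5), so the type is A_5 (the algebra sl(6)).

A5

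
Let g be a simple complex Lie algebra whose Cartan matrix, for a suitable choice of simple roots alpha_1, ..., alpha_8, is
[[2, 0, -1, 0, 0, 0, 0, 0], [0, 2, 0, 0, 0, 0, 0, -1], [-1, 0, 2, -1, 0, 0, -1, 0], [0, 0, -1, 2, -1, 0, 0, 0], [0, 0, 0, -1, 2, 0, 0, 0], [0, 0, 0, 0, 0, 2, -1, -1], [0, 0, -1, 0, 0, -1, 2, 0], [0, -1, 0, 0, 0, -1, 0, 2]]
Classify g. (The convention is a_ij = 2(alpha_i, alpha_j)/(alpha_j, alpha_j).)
E8

The matrix has rank 8 with 2's on the diagonal. Reading the off-diagonal entries as Dynkin edges (a single edge where a_ij = a_ji = -1; a double or triple edge where a_ij * a_ji = 2 or 3), the diagram is a chain of 7 nodes with one extra node attached to the third node from one end (E_8). One simple-root ordering that puts it in standard form is (alpha_5, alpha_1, alpha_4, alpha_3, alpha_7, alpha_6, alpha_8, alpha_2). So the algebra is type E_8.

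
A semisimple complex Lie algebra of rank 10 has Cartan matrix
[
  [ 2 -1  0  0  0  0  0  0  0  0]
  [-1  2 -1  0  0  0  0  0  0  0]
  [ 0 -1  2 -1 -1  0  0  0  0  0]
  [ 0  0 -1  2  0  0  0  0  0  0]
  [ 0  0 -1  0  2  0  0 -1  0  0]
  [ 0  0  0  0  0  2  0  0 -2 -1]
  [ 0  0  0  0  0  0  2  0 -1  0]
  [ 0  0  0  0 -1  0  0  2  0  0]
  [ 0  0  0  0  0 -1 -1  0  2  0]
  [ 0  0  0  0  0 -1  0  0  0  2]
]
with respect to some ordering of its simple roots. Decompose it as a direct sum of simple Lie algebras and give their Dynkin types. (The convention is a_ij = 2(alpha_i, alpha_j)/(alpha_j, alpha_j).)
E_6 ⊕ F_4

The diagram associated to this matrix has two connected components: the simple roots {alpha_1, alpha_2, alpha_3, alpha_4, alpha_5, alpha_8} form a chain of 5 nodes with one extra node attached to the third node from one end (E_6), and {alpha_6, alpha_7, alpha_9, alpha_10} form a chain of 4 nodes with a double edge between the middle two (F_4). A semisimple Lie algebra decomposes uniquely as the direct sum of simple ideals, one per connected component of its Dynkin diagram, so g ≅ E_6 ⊕ F_4 (dimension 78 + 52 = 130).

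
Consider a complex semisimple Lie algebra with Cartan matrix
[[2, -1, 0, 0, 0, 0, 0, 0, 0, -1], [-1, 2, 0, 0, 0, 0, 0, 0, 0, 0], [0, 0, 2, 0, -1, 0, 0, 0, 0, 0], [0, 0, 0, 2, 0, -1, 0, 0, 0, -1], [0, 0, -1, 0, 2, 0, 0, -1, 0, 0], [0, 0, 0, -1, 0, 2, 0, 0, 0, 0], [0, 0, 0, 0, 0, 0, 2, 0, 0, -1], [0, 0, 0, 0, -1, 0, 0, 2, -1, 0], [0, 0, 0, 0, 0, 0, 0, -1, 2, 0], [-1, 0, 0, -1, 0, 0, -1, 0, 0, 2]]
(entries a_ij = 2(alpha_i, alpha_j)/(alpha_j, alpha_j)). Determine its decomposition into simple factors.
type A_4 ⊕ type E_6

The diagram associated to this matrix has two connected components: the simple roots {alpha_3, alpha_5, alpha_8, alpha_9} form a chain of 4 nodes with single edges (A_4), and {alpha_1, alpha_2, alpha_4, alpha_6, alpha_7, alpha_10} form a chain of 5 nodes with one extra node attached to the third node from one end (E_6). A semisimple Lie algebra decomposes uniquely as the direct sum of simple ideals, one per connected component of its Dynkin diagram, so g ≅ A_4 ⊕ E_6 (dimension 24 + 78 = 102).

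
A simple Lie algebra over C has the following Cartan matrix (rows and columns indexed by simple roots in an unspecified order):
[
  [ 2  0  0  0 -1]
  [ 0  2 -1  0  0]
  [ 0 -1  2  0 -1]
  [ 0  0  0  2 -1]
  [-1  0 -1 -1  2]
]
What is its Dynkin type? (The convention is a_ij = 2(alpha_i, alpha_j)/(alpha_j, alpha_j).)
D_5

The matrix has rank 5 with 2's on the diagonal. Reading the off-diagonal entries as Dynkin edges (a single edge where a_ij = a_ji = -1; a double or triple edge where a_ij * a_ji = 2 or 3), the diagram is a chain of 3 nodes with a fork of two nodes at one end (D_5). One simple-root ordering that puts it in standard form is (alpha_2, alpha_3, alpha_5, alpha_1, alpha_4). So the algebra is type D_5, i.e. so(10).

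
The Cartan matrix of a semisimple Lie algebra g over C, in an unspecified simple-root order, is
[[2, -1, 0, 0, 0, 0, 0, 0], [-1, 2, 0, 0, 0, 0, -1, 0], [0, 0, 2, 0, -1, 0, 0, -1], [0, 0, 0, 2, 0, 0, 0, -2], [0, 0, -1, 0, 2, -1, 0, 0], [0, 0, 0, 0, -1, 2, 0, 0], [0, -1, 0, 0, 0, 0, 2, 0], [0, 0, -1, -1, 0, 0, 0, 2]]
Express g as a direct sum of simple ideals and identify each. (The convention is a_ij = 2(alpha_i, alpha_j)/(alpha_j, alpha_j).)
The diagram associated to this matrix has two connected components: the simple roots {alpha_1, alpha_2, alpha_7} form a chain of 3 nodes with single edges (A_3), and {alpha_3, alpha_4, alpha_5, alpha_6, alpha_8} form a chain of 5 nodes with a double edge at one end; the terminal node there is the unique long simple root (C_5). A semisimple Lie algebra decomposes uniquely as the direct sum of simple ideals, one per connected component of its Dynkin diagram, so g ≅ A_3 ⊕ C_5 (dimension 15 + 55 = 70).

A3 ⊕ C5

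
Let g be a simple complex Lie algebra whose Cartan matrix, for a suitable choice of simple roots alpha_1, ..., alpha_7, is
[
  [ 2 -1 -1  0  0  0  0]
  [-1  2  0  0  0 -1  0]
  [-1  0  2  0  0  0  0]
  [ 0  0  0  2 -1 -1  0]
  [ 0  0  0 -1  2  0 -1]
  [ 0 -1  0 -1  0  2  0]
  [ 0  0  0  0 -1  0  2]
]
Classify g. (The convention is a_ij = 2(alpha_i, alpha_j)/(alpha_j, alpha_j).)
The matrix has rank 7 with 2's on the diagonal. Reading the off-diagonal entries as Dynkin edges (a single edge where a_ij = a_ji = -1; a double or triple edge where a_ij * a_ji = 2 or 3), the diagram is a chain of 7 nodes with single edges (A_7). One simple-root ordering that puts it in standard form is (alpha_3, alpha_1, alpha_2, alpha_6, alpha_4, alpha_5, alpha_7). So the algebra is type A_7, i.e. sl(8).

A_7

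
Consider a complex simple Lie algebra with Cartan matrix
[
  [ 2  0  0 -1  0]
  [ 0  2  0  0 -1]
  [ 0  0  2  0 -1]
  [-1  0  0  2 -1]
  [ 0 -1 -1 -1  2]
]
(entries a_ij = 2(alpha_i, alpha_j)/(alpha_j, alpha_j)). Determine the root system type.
type D_5

The matrix has rank 5 with 2's on the diagonal. Reading the off-diagonal entries as Dynkin edges (a single edge where a_ij = a_ji = -1; a double or triple edge where a_ij * a_ji = 2 or 3), the diagram is a chain of 3 nodes with a fork of two nodes at one end (D_5). One simple-root ordering that puts it in standard form is (alpha_1, alpha_4, alpha_5, alpha_2, alpha_3). So the algebra is type D_5, i.e. so(10).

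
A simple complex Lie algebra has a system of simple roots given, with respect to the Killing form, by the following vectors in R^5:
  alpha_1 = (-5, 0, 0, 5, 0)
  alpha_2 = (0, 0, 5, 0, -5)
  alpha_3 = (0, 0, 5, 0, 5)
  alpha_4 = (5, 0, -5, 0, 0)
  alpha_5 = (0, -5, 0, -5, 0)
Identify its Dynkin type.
D_5

Compute the Cartan integers a_ij = 2(alpha_i, alpha_j)/(alpha_j, alpha_j); the resulting 5x5 Cartan matrix is
[[2, 0, 0, -1, -1], [0, 2, 0, -1, 0], [0, 0, 2, -1, 0], [-1, -1, -1, 2, 0], [-1, 0, 0, 0, 2]].
All simple roots have the same length, so the diagram is simply laced. The associated Dynkin diagram is a chain of 3 nodes with a fork of two nodes at one end (D_5), so the type is D_5 (the algebra so(10)).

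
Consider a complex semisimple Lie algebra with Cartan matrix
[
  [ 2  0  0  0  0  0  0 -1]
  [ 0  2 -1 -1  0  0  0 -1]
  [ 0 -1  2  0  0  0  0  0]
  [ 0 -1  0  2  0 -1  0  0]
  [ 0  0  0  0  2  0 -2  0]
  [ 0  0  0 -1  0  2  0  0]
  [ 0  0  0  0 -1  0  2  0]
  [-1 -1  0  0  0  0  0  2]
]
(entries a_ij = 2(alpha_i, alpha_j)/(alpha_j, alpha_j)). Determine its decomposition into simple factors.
The diagram associated to this matrix has two connected components: the simple roots {alpha_5, alpha_7} form a chain of 2 nodes with a double edge at one end; the terminal node there is the unique short simple root (B_2), and {alpha_1, alpha_2, alpha_3, alpha_4, alpha_6, alpha_8} form a chain of 5 nodes with one extra node attached to the third node from one end (E_6). A semisimple Lie algebra decomposes uniquely as the direct sum of simple ideals, one per connected component of its Dynkin diagram, so g ≅ B_2 ⊕ E_6 (dimension 10 + 78 = 88).

B_2 (so(5)) ⊕ E_6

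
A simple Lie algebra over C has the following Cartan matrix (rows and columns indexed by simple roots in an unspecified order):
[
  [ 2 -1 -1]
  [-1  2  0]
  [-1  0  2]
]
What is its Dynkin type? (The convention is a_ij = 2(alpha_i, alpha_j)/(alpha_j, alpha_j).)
A_3

The matrix has rank 3 with 2's on the diagonal. Reading the off-diagonal entries as Dynkin edges (a single edge where a_ij = a_ji = -1; a double or triple edge where a_ij * a_ji = 2 or 3), the diagram is a chain of 3 nodes with single edges (A_3). One simple-root ordering that puts it in standard form is (alpha_2, alpha_1, alpha_3). So the algebra is type A_3, i.e. sl(4).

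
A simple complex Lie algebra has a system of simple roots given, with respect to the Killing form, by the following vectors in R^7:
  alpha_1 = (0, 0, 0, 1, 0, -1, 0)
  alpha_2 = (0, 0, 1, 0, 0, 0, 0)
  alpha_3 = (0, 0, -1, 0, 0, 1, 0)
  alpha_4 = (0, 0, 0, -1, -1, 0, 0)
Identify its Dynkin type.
type B_4

Compute the Cartan integers a_ij = 2(alpha_i, alpha_j)/(alpha_j, alpha_j); the resulting 4x4 Cartan matrix is
[[2, 0, -1, -1], [0, 2, -1, 0], [-1, -2, 2, 0], [-1, 0, 0, 2]].
The roots have two lengths (squared-length ratio 2:1); the short ones are alpha_{2}. The associated Dynkin diagram is a chain of 4 nodes with a double edge at one end; the terminal node there is the unique short simple root (B_4), so the type is B_4 (the algebra so(9)).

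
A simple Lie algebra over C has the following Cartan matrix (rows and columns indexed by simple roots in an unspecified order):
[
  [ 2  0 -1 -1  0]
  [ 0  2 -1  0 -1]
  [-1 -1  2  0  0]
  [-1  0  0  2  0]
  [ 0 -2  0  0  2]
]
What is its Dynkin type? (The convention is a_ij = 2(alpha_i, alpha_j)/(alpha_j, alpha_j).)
The matrix has rank 5 with 2's on the diagonal. Reading the off-diagonal entries as Dynkin edges (a single edge where a_ij = a_ji = -1; a double or triple edge where a_ij * a_ji = 2 or 3), the diagram is a chain of 5 nodes with a double edge at one end; the terminal node there is the unique long simple root (C_5). One simple-root ordering that puts it in standard form is (alpha_4, alpha_1, alpha_3, alpha_2, alpha_5). So the algebra is type C_5, i.e. sp(10).

C_5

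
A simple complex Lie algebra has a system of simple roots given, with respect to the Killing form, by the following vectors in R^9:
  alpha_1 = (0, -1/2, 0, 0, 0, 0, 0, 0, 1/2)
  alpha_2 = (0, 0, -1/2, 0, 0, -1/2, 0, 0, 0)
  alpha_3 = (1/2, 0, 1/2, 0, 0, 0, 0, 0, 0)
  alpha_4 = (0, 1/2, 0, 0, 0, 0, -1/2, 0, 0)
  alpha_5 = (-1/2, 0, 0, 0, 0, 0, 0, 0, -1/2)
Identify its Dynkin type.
A5

Compute the Cartan integers a_ij = 2(alpha_i, alpha_j)/(alpha_j, alpha_j); the resulting 5x5 Cartan matrix is
[[2, 0, 0, -1, -1], [0, 2, -1, 0, 0], [0, -1, 2, 0, -1], [-1, 0, 0, 2, 0], [-1, 0, -1, 0, 2]].
All simple roots have the same length, so the diagram is simply laced. The associated Dynkin diagram is a chain of 5 nodes with single edges (A_5), so the type is A_5 (the algebra sl(6)).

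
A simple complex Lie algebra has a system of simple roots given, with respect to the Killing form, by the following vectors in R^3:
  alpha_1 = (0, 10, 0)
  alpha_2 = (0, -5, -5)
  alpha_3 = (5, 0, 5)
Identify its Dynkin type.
Compute the Cartan integers a_ij = 2(alpha_i, alpha_j)/(alpha_j, alpha_j); the resulting 3x3 Cartan matrix is
[[2, -2, 0], [-1, 2, -1], [0, -1, 2]].
The roots have two lengths (squared-length ratio 2:1); the short ones are alpha_{2,3}. The associated Dynkin diagram is a chain of 3 nodes with a double edge at one end; the terminal node there is the unique long simple root (C_3), so the type is C_3 (the algebra sp(6)).

C_3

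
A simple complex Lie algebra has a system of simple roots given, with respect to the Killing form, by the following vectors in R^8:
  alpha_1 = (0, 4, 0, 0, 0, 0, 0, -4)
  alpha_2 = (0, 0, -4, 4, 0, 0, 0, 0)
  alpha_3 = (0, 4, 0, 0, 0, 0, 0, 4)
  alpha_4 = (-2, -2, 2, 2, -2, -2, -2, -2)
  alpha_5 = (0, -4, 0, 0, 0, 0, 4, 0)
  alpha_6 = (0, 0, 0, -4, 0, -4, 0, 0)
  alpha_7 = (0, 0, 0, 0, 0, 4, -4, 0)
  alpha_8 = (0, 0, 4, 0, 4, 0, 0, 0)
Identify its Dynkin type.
E_8

Compute the Cartan integers a_ij = 2(alpha_i, alpha_j)/(alpha_j, alpha_j); the resulting 8x8 Cartan matrix is
[[2, 0, 0, 0, -1, 0, 0, 0], [0, 2, 0, 0, 0, -1, 0, -1], [0, 0, 2, -1, -1, 0, 0, 0], [0, 0, -1, 2, 0, 0, 0, 0], [-1, 0, -1, 0, 2, 0, -1, 0], [0, -1, 0, 0, 0, 2, -1, 0], [0, 0, 0, 0, -1, -1, 2, 0], [0, -1, 0, 0, 0, 0, 0, 2]].
All simple roots have the same length, so the diagram is simply laced. The associated Dynkin diagram is a chain of 7 nodes with one extra node attached to the third node from one end (E_8), so the type is E_8.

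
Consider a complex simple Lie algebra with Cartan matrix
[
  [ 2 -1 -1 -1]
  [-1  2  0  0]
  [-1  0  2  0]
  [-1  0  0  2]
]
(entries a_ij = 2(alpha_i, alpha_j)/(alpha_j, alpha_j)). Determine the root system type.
D_4

The matrix has rank 4 with 2's on the diagonal. Reading the off-diagonal entries as Dynkin edges (a single edge where a_ij = a_ji = -1; a double or triple edge where a_ij * a_ji = 2 or 3), the diagram is a chain of 2 nodes with a fork of two nodes at one end (D_4). One simple-root ordering that puts it in standard form is (alpha_4, alpha_1, alpha_2, alpha_3). So the algebra is type D_4, i.e. so(8).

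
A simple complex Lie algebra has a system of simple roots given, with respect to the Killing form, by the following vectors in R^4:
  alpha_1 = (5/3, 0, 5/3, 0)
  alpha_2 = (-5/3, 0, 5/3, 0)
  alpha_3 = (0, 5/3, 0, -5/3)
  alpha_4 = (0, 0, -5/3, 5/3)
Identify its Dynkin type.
Compute the Cartan integers a_ij = 2(alpha_i, alpha_j)/(alpha_j, alpha_j); the resulting 4x4 Cartan matrix is
[[2, 0, 0, -1], [0, 2, 0, -1], [0, 0, 2, -1], [-1, -1, -1, 2]].
All simple roots have the same length, so the diagram is simply laced. The associated Dynkin diagram is a chain of 2 nodes with a fork of two nodes at one end (D_4), so the type is D_4 (the algebra so(8)).

D4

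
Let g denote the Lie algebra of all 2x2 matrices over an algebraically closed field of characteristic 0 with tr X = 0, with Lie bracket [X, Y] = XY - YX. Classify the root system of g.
A_1 (sl(2))

This is sl(2), which has dimension 2^2 - 1 = 3 and rank 2 - 1 = 1 (a Cartan subalgebra is the diagonal traceless matrices). In the classification of classical Lie algebras, the special linear algebra sl(n+1) has type A_n; here n = 1, so the Dynkin diagram is a chain of 1 nodes with single edges (A_1). Hence the type is A_1.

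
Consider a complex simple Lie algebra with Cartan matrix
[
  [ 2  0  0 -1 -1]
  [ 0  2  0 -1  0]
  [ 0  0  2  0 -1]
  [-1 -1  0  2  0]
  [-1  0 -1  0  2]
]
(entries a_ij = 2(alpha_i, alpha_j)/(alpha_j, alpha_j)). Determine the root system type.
The matrix has rank 5 with 2's on the diagonal. Reading the off-diagonal entries as Dynkin edges (a single edge where a_ij = a_ji = -1; a double or triple edge where a_ij * a_ji = 2 or 3), the diagram is a chain of 5 nodes with single edges (A_5). One simple-root ordering that puts it in standard form is (alpha_2, alpha_4, alpha_1, alpha_5, alpha_3). So the algebra is type A_5, i.e. sl(6).

A_5 (sl(6))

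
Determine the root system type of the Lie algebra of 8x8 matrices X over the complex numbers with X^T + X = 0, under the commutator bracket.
type D_4

This is so(8) with 8 even, which has dimension 8(8-1)/2 = 28 and rank 8/2 = 4. In the classification of classical Lie algebras, the orthogonal algebra so(2n) in an even number of variables has type D_n; here n = 4, so the Dynkin diagram is a chain of 2 nodes with a fork of two nodes at one end (D_4). Hence the type is D_4.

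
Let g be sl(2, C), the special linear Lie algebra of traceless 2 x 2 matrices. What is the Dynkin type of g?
A_1 (sl(2))

This is sl(2), which has dimension 2^2 - 1 = 3 and rank 2 - 1 = 1 (a Cartan subalgebra is the diagonal traceless matrices). In the classification of classical Lie algebras, the special linear algebra sl(n+1) has type A_n; here n = 1, so the Dynkin diagram is a chain of 1 nodes with single edges (A_1). Hence the type is A_1.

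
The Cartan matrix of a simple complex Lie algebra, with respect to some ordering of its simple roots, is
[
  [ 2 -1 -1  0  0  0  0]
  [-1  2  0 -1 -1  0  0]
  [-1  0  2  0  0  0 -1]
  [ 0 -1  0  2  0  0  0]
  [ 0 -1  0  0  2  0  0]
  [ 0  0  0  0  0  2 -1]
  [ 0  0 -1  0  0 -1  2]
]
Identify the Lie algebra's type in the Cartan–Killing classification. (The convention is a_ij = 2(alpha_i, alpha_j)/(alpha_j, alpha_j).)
The matrix has rank 7 with 2's on the diagonal. Reading the off-diagonal entries as Dynkin edges (a single edge where a_ij = a_ji = -1; a double or triple edge where a_ij * a_ji = 2 or 3), the diagram is a chain of 5 nodes with a fork of two nodes at one end (D_7). One simple-root ordering that puts it in standard form is (alpha_6, alpha_7, alpha_3, alpha_1, alpha_2, alpha_5, alpha_4). So the algebra is type D_7, i.e. so(14).

type D_7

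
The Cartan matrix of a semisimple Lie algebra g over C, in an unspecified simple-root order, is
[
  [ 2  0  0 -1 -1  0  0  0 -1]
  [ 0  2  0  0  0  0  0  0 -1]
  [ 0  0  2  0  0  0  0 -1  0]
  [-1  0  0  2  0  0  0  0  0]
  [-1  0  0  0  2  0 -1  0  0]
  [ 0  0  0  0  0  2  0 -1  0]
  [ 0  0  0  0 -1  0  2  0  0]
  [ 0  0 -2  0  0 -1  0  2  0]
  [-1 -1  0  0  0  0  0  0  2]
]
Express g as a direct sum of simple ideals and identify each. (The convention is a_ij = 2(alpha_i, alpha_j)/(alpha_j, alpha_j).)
The diagram associated to this matrix has two connected components: the simple roots {alpha_3, alpha_6, alpha_8} form a chain of 3 nodes with a double edge at one end; the terminal node there is the unique short simple root (B_3), and {alpha_1, alpha_2, alpha_4, alpha_5, alpha_7, alpha_9} form a chain of 5 nodes with one extra node attached to the third node from one end (E_6). A semisimple Lie algebra decomposes uniquely as the direct sum of simple ideals, one per connected component of its Dynkin diagram, so g ≅ B_3 ⊕ E_6 (dimension 21 + 78 = 99).

type B_3 + type E_6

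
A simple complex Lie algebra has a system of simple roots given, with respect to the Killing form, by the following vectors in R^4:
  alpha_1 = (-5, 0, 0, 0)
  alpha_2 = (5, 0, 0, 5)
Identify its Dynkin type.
Compute the Cartan integers a_ij = 2(alpha_i, alpha_j)/(alpha_j, alpha_j); the resulting 2x2 Cartan matrix is
[[2, -1], [-2, 2]].
The roots have two lengths (squared-length ratio 2:1); the short ones are alpha_{1}. The associated Dynkin diagram is a chain of 2 nodes with a double edge at one end; the terminal node there is the unique short simple root (B_2), so the type is B_2 (the algebra so(5)).

type B_2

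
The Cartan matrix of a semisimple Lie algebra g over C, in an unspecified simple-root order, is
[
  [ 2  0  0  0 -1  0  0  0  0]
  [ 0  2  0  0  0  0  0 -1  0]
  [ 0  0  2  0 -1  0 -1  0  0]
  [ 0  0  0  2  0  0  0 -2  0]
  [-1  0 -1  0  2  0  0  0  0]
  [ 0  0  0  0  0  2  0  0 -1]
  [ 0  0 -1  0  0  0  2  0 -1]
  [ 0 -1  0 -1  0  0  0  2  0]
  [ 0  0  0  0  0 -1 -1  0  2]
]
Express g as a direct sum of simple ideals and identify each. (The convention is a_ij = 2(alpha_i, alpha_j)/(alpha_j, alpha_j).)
The diagram associated to this matrix has two connected components: the simple roots {alpha_1, alpha_3, alpha_5, alpha_6, alpha_7, alpha_9} form a chain of 6 nodes with single edges (A_6), and {alpha_2, alpha_4, alpha_8} form a chain of 3 nodes with a double edge at one end; the terminal node there is the unique long simple root (C_3). A semisimple Lie algebra decomposes uniquely as the direct sum of simple ideals, one per connected component of its Dynkin diagram, so g ≅ A_6 ⊕ C_3 (dimension 48 + 21 = 69).

type A_6 ⊕ type C_3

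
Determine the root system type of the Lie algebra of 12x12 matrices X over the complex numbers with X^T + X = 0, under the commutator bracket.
This is so(12) with 12 even, which has dimension 12(12-1)/2 = 66 and rank 12/2 = 6. In the classification of classical Lie algebras, the orthogonal algebra so(2n) in an even number of variables has type D_n; here n = 6, so the Dynkin diagram is a chain of 4 nodes with a fork of two nodes at one end (D_6). Hence the type is D_6.

D6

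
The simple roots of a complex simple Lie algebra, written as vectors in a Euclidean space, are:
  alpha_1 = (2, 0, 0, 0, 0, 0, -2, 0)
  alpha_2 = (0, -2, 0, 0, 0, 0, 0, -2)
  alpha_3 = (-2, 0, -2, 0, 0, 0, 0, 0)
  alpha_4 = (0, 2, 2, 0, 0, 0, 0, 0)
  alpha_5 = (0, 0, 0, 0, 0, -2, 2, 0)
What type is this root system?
A5

Compute the Cartan integers a_ij = 2(alpha_i, alpha_j)/(alpha_j, alpha_j); the resulting 5x5 Cartan matrix is
[[2, 0, -1, 0, -1], [0, 2, 0, -1, 0], [-1, 0, 2, -1, 0], [0, -1, -1, 2, 0], [-1, 0, 0, 0, 2]].
All simple roots have the same length, so the diagram is simply laced. The associated Dynkin diagram is a chain of 5 nodes with single edges (A_5), so the type is A_5 (the algebra sl(6)).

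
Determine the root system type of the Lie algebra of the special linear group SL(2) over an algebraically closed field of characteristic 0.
This is sl(2), which has dimension 2^2 - 1 = 3 and rank 2 - 1 = 1 (a Cartan subalgebra is the diagonal traceless matrices). In the classification of classical Lie algebras, the special linear algebra sl(n+1) has type A_n; here n = 1, so the Dynkin diagram is a chain of 1 nodes with single edges (A_1). Hence the type is A_1.

A1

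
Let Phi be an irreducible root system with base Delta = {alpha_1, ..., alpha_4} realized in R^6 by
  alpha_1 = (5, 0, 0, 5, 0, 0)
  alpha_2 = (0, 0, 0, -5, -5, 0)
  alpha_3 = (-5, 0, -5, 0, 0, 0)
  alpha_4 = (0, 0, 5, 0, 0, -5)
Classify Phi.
Compute the Cartan integers a_ij = 2(alpha_i, alpha_j)/(alpha_j, alpha_j); the resulting 4x4 Cartan matrix is
[[2, -1, -1, 0], [-1, 2, 0, 0], [-1, 0, 2, -1], [0, 0, -1, 2]].
All simple roots have the same length, so the diagram is simply laced. The associated Dynkin diagram is a chain of 4 nodes with single edges (A_4), so the type is A_4 (the algebra sl(5)).

type A_4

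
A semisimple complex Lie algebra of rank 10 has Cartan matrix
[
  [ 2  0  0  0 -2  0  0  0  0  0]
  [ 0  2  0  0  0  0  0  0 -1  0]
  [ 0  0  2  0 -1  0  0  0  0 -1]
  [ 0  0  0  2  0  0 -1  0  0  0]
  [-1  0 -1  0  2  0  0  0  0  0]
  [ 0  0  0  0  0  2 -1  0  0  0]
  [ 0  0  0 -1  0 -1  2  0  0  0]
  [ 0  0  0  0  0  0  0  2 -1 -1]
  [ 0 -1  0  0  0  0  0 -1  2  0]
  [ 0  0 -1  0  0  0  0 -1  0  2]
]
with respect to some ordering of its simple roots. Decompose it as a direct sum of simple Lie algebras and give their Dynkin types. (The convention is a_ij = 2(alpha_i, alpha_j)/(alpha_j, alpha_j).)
The diagram associated to this matrix has two connected components: the simple roots {alpha_4, alpha_6, alpha_7} form a chain of 3 nodes with single edges (A_3), and {alpha_1, alpha_2, alpha_3, alpha_5, alpha_8, alpha_9, alpha_10} form a chain of 7 nodes with a double edge at one end; the terminal node there is the unique long simple root (C_7). A semisimple Lie algebra decomposes uniquely as the direct sum of simple ideals, one per connected component of its Dynkin diagram, so g ≅ A_3 ⊕ C_7 (dimension 15 + 105 = 120).

type A_3 ⊕ type C_7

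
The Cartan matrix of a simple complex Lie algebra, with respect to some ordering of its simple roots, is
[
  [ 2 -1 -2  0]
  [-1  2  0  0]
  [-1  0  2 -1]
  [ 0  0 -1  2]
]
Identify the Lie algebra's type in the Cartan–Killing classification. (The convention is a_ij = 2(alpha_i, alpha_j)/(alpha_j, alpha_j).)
F_4

The matrix has rank 4 with 2's on the diagonal. Reading the off-diagonal entries as Dynkin edges (a single edge where a_ij = a_ji = -1; a double or triple edge where a_ij * a_ji = 2 or 3), the diagram is a chain of 4 nodes with a double edge between the middle two (F_4). One simple-root ordering that puts it in standard form is (alpha_2, alpha_1, alpha_3, alpha_4). So the algebra is type F_4.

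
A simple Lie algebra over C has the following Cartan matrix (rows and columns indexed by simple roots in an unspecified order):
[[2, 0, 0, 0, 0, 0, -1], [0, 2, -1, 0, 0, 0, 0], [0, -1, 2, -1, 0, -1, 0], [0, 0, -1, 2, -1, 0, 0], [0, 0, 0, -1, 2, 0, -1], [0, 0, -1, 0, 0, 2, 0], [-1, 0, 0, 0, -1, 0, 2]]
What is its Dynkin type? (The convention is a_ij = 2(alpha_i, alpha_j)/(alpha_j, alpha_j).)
The matrix has rank 7 with 2's on the diagonal. Reading the off-diagonal entries as Dynkin edges (a single edge where a_ij = a_ji = -1; a double or triple edge where a_ij * a_ji = 2 or 3), the diagram is a chain of 5 nodes with a fork of two nodes at one end (D_7). One simple-root ordering that puts it in standard form is (alpha_1, alpha_7, alpha_5, alpha_4, alpha_3, alpha_2, alpha_6). So the algebra is type D_7, i.e. so(14).

D7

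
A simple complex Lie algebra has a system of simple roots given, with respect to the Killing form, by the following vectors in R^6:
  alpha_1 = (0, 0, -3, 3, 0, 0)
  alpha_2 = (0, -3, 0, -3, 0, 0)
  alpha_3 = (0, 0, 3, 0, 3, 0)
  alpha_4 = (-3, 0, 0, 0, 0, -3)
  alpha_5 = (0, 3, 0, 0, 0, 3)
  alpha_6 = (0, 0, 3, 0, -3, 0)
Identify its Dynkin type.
D_6 (so(12))

Compute the Cartan integers a_ij = 2(alpha_i, alpha_j)/(alpha_j, alpha_j); the resulting 6x6 Cartan matrix is
[[2, -1, -1, 0, 0, -1], [-1, 2, 0, 0, -1, 0], [-1, 0, 2, 0, 0, 0], [0, 0, 0, 2, -1, 0], [0, -1, 0, -1, 2, 0], [-1, 0, 0, 0, 0, 2]].
All simple roots have the same length, so the diagram is simply laced. The associated Dynkin diagram is a chain of 4 nodes with a fork of two nodes at one end (D_6), so the type is D_6 (the algebra so(12)).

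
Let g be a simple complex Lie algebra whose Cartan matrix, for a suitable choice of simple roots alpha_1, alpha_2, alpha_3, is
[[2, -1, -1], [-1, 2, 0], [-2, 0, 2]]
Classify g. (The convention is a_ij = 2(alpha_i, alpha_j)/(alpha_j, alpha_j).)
C3

The matrix has rank 3 with 2's on the diagonal. Reading the off-diagonal entries as Dynkin edges (a single edge where a_ij = a_ji = -1; a double or triple edge where a_ij * a_ji = 2 or 3), the diagram is a chain of 3 nodes with a double edge at one end; the terminal node there is the unique long simple root (C_3). One simple-root ordering that puts it in standard form is (alpha_2, alpha_1, alpha_3). So the algebra is type C_3, i.e. sp(6).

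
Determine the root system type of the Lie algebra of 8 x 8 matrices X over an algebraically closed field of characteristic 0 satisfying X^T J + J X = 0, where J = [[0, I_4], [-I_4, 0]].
This is sp(8), which has dimension 8(8+1)/2 = 36 and rank 8/2 = 4. In the classification of classical Lie algebras, the symplectic algebra sp(2n) has type C_n; here n = 4, so the Dynkin diagram is a chain of 4 nodes with a double edge at one end; the terminal node there is the unique long simple root (C_4). Hence the type is C_4.

C_4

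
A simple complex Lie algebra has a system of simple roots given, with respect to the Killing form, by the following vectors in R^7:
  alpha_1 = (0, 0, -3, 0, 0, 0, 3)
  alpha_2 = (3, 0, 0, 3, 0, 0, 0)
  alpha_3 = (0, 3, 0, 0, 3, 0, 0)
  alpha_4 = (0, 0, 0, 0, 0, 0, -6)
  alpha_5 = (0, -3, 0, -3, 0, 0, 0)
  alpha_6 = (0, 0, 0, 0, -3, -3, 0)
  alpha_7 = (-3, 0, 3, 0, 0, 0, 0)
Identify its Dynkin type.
type C_7

Compute the Cartan integers a_ij = 2(alpha_i, alpha_j)/(alpha_j, alpha_j); the resulting 7x7 Cartan matrix is
[[2, 0, 0, -1, 0, 0, -1], [0, 2, 0, 0, -1, 0, -1], [0, 0, 2, 0, -1, -1, 0], [-2, 0, 0, 2, 0, 0, 0], [0, -1, -1, 0, 2, 0, 0], [0, 0, -1, 0, 0, 2, 0], [-1, -1, 0, 0, 0, 0, 2]].
The roots have two lengths (squared-length ratio 2:1); the short ones are alpha_{1,2,3,5,6,7}. The associated Dynkin diagram is a chain of 7 nodes with a double edge at one end; the terminal node there is the unique long simple root (C_7), so the type is C_7 (the algebra sp(14)).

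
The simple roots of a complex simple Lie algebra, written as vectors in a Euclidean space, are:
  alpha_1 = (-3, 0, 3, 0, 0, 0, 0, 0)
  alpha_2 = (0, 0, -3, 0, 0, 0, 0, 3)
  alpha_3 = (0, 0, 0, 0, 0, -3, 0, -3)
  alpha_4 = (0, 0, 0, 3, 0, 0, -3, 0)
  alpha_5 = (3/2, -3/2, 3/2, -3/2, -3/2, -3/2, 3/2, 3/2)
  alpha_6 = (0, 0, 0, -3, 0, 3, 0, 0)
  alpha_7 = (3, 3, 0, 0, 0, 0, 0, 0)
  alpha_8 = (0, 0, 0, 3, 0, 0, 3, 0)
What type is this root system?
E_8

Compute the Cartan integers a_ij = 2(alpha_i, alpha_j)/(alpha_j, alpha_j); the resulting 8x8 Cartan matrix is
[[2, -1, 0, 0, 0, 0, -1, 0], [-1, 2, -1, 0, 0, 0, 0, 0], [0, -1, 2, 0, 0, -1, 0, 0], [0, 0, 0, 2, -1, -1, 0, 0], [0, 0, 0, -1, 2, 0, 0, 0], [0, 0, -1, -1, 0, 2, 0, -1], [-1, 0, 0, 0, 0, 0, 2, 0], [0, 0, 0, 0, 0, -1, 0, 2]].
All simple roots have the same length, so the diagram is simply laced. The associated Dynkin diagram is a chain of 7 nodes with one extra node attached to the third node from one end (E_8), so the type is E_8.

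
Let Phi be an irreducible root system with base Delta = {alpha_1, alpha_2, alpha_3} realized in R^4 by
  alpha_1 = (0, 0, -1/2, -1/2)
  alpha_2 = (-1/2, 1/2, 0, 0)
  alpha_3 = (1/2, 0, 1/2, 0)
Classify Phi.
A3

Compute the Cartan integers a_ij = 2(alpha_i, alpha_j)/(alpha_j, alpha_j); the resulting 3x3 Cartan matrix is
[[2, 0, -1], [0, 2, -1], [-1, -1, 2]].
All simple roots have the same length, so the diagram is simply laced. The associated Dynkin diagram is a chain of 3 nodes with single edges (A_3), so the type is A_3 (the algebra sl(4)).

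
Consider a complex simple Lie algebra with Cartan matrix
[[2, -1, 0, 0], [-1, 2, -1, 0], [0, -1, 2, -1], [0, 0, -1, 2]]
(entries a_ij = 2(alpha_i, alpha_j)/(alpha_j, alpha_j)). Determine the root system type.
A_4

The matrix has rank 4 with 2's on the diagonal. Reading the off-diagonal entries as Dynkin edges (a single edge where a_ij = a_ji = -1; a double or triple edge where a_ij * a_ji = 2 or 3), the diagram is a chain of 4 nodes with single edges (A_4). One simple-root ordering that puts it in standard form is (alpha_1, alpha_2, alpha_3, alpha_4). So the algebra is type A_4, i.e. sl(5).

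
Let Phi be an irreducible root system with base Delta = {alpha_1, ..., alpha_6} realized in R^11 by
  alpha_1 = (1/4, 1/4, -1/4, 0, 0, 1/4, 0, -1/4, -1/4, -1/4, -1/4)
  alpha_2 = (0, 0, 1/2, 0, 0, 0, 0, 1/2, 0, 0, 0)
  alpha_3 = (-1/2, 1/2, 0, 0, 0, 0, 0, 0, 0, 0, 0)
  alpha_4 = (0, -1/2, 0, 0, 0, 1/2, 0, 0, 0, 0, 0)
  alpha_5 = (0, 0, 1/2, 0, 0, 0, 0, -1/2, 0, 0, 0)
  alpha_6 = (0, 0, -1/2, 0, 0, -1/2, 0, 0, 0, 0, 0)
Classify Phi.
Compute the Cartan integers a_ij = 2(alpha_i, alpha_j)/(alpha_j, alpha_j); the resulting 6x6 Cartan matrix is
[[2, -1, 0, 0, 0, 0], [-1, 2, 0, 0, 0, -1], [0, 0, 2, -1, 0, 0], [0, 0, -1, 2, 0, -1], [0, 0, 0, 0, 2, -1], [0, -1, 0, -1, -1, 2]].
All simple roots have the same length, so the diagram is simply laced. The associated Dynkin diagram is a chain of 5 nodes with one extra node attached to the third node from one end (E_6), so the type is E_6.

E6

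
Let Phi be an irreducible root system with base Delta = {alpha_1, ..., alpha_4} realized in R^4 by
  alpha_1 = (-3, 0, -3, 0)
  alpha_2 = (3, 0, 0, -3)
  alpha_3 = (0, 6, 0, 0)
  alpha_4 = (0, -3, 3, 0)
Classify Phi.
Compute the Cartan integers a_ij = 2(alpha_i, alpha_j)/(alpha_j, alpha_j); the resulting 4x4 Cartan matrix is
[[2, -1, 0, -1], [-1, 2, 0, 0], [0, 0, 2, -2], [-1, 0, -1, 2]].
The roots have two lengths (squared-length ratio 2:1); the short ones are alpha_{1,2,4}. The associated Dynkin diagram is a chain of 4 nodes with a double edge at one end; the terminal node there is the unique long simple root (C_4), so the type is C_4 (the algebra sp(8)).

C_4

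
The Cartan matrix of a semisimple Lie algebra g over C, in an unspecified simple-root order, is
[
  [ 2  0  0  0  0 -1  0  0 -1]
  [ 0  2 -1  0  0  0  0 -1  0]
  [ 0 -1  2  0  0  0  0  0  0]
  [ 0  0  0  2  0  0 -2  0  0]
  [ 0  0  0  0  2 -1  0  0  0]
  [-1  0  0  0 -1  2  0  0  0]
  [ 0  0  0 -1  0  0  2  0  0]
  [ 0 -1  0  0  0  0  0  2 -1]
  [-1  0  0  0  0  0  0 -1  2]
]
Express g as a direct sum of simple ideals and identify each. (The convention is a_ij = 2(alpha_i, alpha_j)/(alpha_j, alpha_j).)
A_7 ⊕ B_2

The diagram associated to this matrix has two connected components: the simple roots {alpha_1, alpha_2, alpha_3, alpha_5, alpha_6, alpha_8, alpha_9} form a chain of 7 nodes with single edges (A_7), and {alpha_4, alpha_7} form a chain of 2 nodes with a double edge at one end; the terminal node there is the unique short simple root (B_2). A semisimple Lie algebra decomposes uniquely as the direct sum of simple ideals, one per connected component of its Dynkin diagram, so g ≅ A_7 ⊕ B_2 (dimension 63 + 10 = 73).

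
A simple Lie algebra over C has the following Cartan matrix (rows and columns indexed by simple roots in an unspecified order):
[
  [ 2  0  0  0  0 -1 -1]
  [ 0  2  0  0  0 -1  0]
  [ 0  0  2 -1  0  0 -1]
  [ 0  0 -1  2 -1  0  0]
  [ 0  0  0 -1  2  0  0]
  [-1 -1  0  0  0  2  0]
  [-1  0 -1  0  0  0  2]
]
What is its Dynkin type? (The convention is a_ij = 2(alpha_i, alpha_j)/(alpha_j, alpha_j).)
The matrix has rank 7 with 2's on the diagonal. Reading the off-diagonal entries as Dynkin edges (a single edge where a_ij = a_ji = -1; a double or triple edge where a_ij * a_ji = 2 or 3), the diagram is a chain of 7 nodes with single edges (A_7). One simple-root ordering that puts it in standard form is (alpha_5, alpha_4, alpha_3, alpha_7, alpha_1, alpha_6, alpha_2). So the algebra is type A_7, i.e. sl(8).

type A_7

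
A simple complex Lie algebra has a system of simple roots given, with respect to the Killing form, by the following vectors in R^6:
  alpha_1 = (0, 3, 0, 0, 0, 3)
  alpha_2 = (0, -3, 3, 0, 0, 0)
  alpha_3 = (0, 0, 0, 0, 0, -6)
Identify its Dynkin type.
C_3 (sp(6))

Compute the Cartan integers a_ij = 2(alpha_i, alpha_j)/(alpha_j, alpha_j); the resulting 3x3 Cartan matrix is
[[2, -1, -1], [-1, 2, 0], [-2, 0, 2]].
The roots have two lengths (squared-length ratio 2:1); the short ones are alpha_{1,2}. The associated Dynkin diagram is a chain of 3 nodes with a double edge at one end; the terminal node there is the unique long simple root (C_3), so the type is C_3 (the algebra sp(6)).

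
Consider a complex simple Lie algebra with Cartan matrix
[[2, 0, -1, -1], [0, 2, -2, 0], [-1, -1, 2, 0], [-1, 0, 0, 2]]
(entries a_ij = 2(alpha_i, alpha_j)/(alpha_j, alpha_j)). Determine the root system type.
The matrix has rank 4 with 2's on the diagonal. Reading the off-diagonal entries as Dynkin edges (a single edge where a_ij = a_ji = -1; a double or triple edge where a_ij * a_ji = 2 or 3), the diagram is a chain of 4 nodes with a double edge at one end; the terminal node there is the unique long simple root (C_4). One simple-root ordering that puts it in standard form is (alpha_4, alpha_1, alpha_3, alpha_2). So the algebra is type C_4, i.e. sp(8).

C_4 (sp(8))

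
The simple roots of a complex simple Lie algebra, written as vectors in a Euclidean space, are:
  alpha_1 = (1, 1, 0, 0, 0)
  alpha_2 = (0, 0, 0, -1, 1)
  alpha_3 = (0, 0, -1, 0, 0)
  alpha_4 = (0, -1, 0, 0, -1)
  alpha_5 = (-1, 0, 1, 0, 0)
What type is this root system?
B_5

Compute the Cartan integers a_ij = 2(alpha_i, alpha_j)/(alpha_j, alpha_j); the resulting 5x5 Cartan matrix is
[[2, 0, 0, -1, -1], [0, 2, 0, -1, 0], [0, 0, 2, 0, -1], [-1, -1, 0, 2, 0], [-1, 0, -2, 0, 2]].
The roots have two lengths (squared-length ratio 2:1); the short ones are alpha_{3}. The associated Dynkin diagram is a chain of 5 nodes with a double edge at one end; the terminal node there is the unique short simple root (B_5), so the type is B_5 (the algebra so(11)).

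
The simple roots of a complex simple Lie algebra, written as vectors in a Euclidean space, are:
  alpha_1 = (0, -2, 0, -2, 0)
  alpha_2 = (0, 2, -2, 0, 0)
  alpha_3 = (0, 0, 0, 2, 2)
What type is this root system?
Compute the Cartan integers a_ij = 2(alpha_i, alpha_j)/(alpha_j, alpha_j); the resulting 3x3 Cartan matrix is
[[2, -1, -1], [-1, 2, 0], [-1, 0, 2]].
All simple roots have the same length, so the diagram is simply laced. The associated Dynkin diagram is a chain of 3 nodes with single edges (A_3), so the type is A_3 (the algebra sl(4)).

A3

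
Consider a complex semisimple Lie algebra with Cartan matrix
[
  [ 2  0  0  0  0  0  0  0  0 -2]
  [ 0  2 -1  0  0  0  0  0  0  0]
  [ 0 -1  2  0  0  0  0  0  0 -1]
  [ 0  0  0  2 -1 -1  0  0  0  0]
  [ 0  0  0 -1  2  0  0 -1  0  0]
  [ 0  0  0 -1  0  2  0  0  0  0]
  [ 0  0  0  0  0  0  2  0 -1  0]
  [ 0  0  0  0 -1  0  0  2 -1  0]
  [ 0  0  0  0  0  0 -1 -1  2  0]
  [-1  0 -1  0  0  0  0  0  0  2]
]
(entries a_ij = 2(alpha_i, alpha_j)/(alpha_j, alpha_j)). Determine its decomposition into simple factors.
The diagram associated to this matrix has two connected components: the simple roots {alpha_4, alpha_5, alpha_6, alpha_7, alpha_8, alpha_9} form a chain of 6 nodes with single edges (A_6), and {alpha_1, alpha_2, alpha_3, alpha_10} form a chain of 4 nodes with a double edge at one end; the terminal node there is the unique long simple root (C_4). A semisimple Lie algebra decomposes uniquely as the direct sum of simple ideals, one per connected component of its Dynkin diagram, so g ≅ A_6 ⊕ C_4 (dimension 48 + 36 = 84).

A_6 + C_4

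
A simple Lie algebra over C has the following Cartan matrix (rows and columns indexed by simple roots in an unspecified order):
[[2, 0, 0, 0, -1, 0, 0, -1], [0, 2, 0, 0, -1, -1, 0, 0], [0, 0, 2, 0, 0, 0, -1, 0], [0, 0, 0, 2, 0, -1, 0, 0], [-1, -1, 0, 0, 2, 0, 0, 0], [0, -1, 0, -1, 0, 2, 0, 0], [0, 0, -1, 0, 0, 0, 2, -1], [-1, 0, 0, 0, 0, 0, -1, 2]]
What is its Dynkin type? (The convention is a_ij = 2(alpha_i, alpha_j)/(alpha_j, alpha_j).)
A8

The matrix has rank 8 with 2's on the diagonal. Reading the off-diagonal entries as Dynkin edges (a single edge where a_ij = a_ji = -1; a double or triple edge where a_ij * a_ji = 2 or 3), the diagram is a chain of 8 nodes with single edges (A_8). One simple-root ordering that puts it in standard form is (alpha_4, alpha_6, alpha_2, alpha_5, alpha_1, alpha_8, alpha_7, alpha_3). So the algebra is type A_8, i.e. sl(9).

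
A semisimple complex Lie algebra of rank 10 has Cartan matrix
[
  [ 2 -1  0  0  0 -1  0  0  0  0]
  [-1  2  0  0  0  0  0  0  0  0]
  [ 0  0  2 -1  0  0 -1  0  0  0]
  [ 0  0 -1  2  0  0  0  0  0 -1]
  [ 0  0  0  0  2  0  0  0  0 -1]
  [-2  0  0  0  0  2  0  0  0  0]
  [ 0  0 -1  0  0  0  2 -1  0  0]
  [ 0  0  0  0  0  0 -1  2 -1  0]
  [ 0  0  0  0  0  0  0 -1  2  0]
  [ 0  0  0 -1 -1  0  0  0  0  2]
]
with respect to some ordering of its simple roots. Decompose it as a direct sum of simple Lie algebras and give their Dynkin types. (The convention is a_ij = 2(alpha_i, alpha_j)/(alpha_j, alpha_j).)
The diagram associated to this matrix has two connected components: the simple roots {alpha_3, alpha_4, alpha_5, alpha_7, alpha_8, alpha_9, alpha_10} form a chain of 7 nodes with single edges (A_7), and {alpha_1, alpha_2, alpha_6} form a chain of 3 nodes with a double edge at one end; the terminal node there is the unique long simple root (C_3). A semisimple Lie algebra decomposes uniquely as the direct sum of simple ideals, one per connected component of its Dynkin diagram, so g ≅ A_7 ⊕ C_3 (dimension 63 + 21 = 84).

A_7 + C_3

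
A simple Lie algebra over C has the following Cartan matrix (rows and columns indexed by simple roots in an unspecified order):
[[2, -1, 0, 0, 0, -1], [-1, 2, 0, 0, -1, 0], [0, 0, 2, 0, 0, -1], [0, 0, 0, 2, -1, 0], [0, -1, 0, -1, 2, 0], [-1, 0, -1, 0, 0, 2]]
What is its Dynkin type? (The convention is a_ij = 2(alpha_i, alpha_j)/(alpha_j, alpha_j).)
A6

The matrix has rank 6 with 2's on the diagonal. Reading the off-diagonal entries as Dynkin edges (a single edge where a_ij = a_ji = -1; a double or triple edge where a_ij * a_ji = 2 or 3), the diagram is a chain of 6 nodes with single edges (A_6). One simple-root ordering that puts it in standard form is (alpha_4, alpha_5, alpha_2, alpha_1, alpha_6, alpha_3). So the algebra is type A_6, i.e. sl(7).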